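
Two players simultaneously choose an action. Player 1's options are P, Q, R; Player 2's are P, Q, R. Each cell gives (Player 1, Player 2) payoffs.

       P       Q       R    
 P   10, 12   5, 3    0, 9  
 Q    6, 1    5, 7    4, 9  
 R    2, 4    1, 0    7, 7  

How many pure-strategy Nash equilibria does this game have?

Both P: Player 1 gets 10 (best alternative 6); Player 2 gets 12 (best alternative 9). Neither deviates — NE.
Both R: Player 1 gets 7 (best alternative 4); Player 2 gets 7 (best alternative 4). Neither deviates — NE.
Both Q is not a NE: Player 2 would switch to R (9 > 7).
No other cell survives both best-response checks, so there are 2 pure NE.

2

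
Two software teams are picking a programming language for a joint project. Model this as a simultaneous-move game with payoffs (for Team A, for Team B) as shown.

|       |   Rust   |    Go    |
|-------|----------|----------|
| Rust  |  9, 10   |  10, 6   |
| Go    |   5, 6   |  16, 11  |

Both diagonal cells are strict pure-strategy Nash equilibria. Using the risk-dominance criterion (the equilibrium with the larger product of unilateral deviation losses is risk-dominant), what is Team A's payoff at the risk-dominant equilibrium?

At both Rust: Team A loses 9 − 5 = 4 by deviating; Team B loses 10 − 6 = 4. Product = 4·4 = 16.
At both Go: Team A loses 16 − 10 = 6 by deviating; Team B loses 11 − 6 = 5. Product = 6·5 = 30.
30 > 16, so both Go is risk-dominant. Team A's payoff there is 16.

16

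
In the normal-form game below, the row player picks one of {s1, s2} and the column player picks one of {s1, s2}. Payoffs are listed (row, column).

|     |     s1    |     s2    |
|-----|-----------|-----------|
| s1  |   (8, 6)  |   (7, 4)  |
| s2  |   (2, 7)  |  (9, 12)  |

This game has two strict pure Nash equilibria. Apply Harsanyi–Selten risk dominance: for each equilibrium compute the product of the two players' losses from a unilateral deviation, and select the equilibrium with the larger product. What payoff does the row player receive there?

8

At both s1: the row player loses 8 − 2 = 6 by deviating; the column player loses 6 − 4 = 2. Product = 6·2 = 12.
At both s2: the row player loses 9 − 7 = 2 by deviating; the column player loses 12 − 7 = 5. Product = 2·5 = 10.
12 > 10, so both s1 is risk-dominant. The row player's payoff there is 8.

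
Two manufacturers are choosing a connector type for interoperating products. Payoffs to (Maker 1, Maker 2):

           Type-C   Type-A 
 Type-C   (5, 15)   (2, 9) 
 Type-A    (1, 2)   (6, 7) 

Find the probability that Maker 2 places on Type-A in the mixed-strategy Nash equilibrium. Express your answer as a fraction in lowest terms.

1/2

Maker 2's mix q on Type-C must make Maker 1 indifferent between Type-C and Type-A.
Maker 1's payoff from Type-C: 5q + 2(1−q). From Type-A: 1q + 6(1−q).
Set equal: 4q = 4(1−q) → q = 4/8 = 1/2.
Probability on Type-A is 1 − 1/2 = 1/2.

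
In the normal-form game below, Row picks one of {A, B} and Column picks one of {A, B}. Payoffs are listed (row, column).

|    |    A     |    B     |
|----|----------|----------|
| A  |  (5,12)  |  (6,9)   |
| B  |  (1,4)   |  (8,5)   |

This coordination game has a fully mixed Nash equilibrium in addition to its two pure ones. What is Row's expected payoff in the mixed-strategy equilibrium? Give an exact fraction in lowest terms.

Column mixes with probability q on A, chosen so Row is indifferent: 5q + 6(1−q) = 1q + 8(1−q) gives q = 1/3.
Row's expected payoff (from either row, since indifferent) is 5·1/3 + 6·2/3 = 17/3.

17/3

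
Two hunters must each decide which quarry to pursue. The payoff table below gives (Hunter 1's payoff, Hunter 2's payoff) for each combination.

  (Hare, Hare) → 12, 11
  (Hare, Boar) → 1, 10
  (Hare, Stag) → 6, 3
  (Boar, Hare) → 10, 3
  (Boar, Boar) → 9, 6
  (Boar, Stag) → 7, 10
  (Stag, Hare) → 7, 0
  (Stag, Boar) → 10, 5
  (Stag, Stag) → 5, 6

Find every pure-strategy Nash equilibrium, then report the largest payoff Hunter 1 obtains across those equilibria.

12

Both Hare is a pure NE (Hunter 1: 12 ≥ 10; Hunter 2: 11 ≥ 10). Hunter 1 gets 12.
(Boar, Stag) is a pure NE (Hunter 1: 7 ≥ 6; Hunter 2: 10 ≥ 6). Hunter 1 gets 7.
Every other cell has a profitable deviation for at least one player. Highest of {12, 7} is 12.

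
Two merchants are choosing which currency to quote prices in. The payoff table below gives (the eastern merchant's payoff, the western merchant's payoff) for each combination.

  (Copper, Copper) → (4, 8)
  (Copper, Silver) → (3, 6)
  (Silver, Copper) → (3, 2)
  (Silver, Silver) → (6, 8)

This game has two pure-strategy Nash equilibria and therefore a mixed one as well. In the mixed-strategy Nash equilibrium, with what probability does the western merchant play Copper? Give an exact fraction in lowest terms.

3/4

The western merchant's mix q on Copper must make the eastern merchant indifferent between Copper and Silver.
The eastern merchant's payoff from Copper: 4q + 3(1−q). From Silver: 3q + 6(1−q).
Set equal: 1q = 3(1−q) → q = 3/4.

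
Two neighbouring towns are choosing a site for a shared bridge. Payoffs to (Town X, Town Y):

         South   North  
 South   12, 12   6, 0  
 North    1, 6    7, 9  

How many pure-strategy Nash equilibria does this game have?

Both South: Town X gets 12 (best alternative 1); Town Y gets 12 (best alternative 0). Neither deviates — NE.
Both North: Town X gets 7 (best alternative 6); Town Y gets 9 (best alternative 6). Neither deviates — NE.
(North, South) is not a NE: Town X would switch to South (12 > 1).
No other cell survives both best-response checks, so there are 2 pure NE.

2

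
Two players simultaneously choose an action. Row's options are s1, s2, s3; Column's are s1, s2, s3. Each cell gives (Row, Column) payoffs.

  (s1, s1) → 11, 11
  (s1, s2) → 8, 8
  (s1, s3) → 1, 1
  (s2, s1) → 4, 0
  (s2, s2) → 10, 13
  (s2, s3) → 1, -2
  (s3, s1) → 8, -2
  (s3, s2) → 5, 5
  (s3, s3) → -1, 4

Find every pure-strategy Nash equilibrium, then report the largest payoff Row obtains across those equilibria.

Both s1 is a pure NE (Row: 11 ≥ 8; Column: 11 ≥ 8). Row gets 11.
Both s2 is a pure NE (Row: 10 ≥ 8; Column: 13 ≥ 0). Row gets 10.
Every other cell has a profitable deviation for at least one player. Highest of {11, 10} is 11.

11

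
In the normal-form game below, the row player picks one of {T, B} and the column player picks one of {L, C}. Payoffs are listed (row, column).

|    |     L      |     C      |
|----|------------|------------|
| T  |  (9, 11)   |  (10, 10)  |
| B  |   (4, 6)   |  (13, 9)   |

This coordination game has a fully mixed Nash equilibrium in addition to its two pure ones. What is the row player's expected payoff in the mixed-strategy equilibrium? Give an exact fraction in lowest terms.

The column player mixes with probability q on L, chosen so the row player is indifferent: 9q + 10(1−q) = 4q + 13(1−q) gives q = 3/8.
The row player's expected payoff (from either row, since indifferent) is 9·3/8 + 10·5/8 = 77/8.

77/8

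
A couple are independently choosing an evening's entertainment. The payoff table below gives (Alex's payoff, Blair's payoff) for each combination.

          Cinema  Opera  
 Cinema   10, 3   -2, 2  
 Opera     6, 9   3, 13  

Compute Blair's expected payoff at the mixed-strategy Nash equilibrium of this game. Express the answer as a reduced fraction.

Alex mixes with probability p on Cinema, chosen so Blair is indifferent: 3p + 9(1−p) = 2p + 13(1−p) gives p = 4/5.
Blair's expected payoff is 3·4/5 + 9·1/5 = 21/5.

21/5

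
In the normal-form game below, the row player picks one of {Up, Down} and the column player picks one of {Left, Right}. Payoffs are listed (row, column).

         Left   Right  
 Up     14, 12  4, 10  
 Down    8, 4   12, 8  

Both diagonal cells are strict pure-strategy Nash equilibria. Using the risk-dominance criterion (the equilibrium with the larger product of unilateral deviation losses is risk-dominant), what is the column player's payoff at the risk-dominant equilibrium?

8

At (Up, Left): the row player loses 14 − 8 = 6 by deviating; the column player loses 12 − 10 = 2. Product = 6·2 = 12.
At (Down, Right): the row player loses 12 − 4 = 8 by deviating; the column player loses 8 − 4 = 4. Product = 8·4 = 32.
32 > 12, so (Down, Right) is risk-dominant. The column player's payoff there is 8.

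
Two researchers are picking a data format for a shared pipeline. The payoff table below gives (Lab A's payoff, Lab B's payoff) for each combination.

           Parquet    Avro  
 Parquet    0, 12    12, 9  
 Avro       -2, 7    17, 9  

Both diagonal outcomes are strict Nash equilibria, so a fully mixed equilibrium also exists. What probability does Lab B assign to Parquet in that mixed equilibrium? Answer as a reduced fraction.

5/7

Lab B's mix q on Parquet must make Lab A indifferent between Parquet and Avro.
Lab A's payoff from Parquet: 0q + 12(1−q). From Avro: (-2)q + 17(1−q).
Set equal: 2q = 5(1−q) → q = 5/7.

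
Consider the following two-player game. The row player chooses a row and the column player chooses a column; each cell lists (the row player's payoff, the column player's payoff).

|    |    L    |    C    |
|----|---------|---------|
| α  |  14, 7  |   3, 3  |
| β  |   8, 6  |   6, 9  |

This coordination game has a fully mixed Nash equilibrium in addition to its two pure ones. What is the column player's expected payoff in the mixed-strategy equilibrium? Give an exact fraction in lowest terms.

The row player mixes with probability p on α, chosen so the column player is indifferent: 7p + 6(1−p) = 3p + 9(1−p) gives p = 3/7.
The column player's expected payoff is 7·3/7 + 6·4/7 = 45/7.

45/7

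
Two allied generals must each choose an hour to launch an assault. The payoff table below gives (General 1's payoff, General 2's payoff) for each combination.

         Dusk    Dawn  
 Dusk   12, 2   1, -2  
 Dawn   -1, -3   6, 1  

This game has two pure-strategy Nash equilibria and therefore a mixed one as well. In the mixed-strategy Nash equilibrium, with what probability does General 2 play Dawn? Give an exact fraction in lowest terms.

13/18

General 2's mix q on Dusk must make General 1 indifferent between Dusk and Dawn.
General 1's payoff from Dusk: 12q + 1(1−q). From Dawn: (-1)q + 6(1−q).
Set equal: 13q = 5(1−q) → q = 5/18.
Probability on Dawn is 1 − 5/18 = 13/18.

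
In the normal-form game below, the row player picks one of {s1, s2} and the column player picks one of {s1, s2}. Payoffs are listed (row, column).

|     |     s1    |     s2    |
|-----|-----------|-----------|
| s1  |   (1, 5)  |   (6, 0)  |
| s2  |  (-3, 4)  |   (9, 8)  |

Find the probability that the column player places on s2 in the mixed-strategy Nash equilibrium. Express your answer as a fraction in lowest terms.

4/7

The column player's mix q on s1 must make the row player indifferent between s1 and s2.
The row player's payoff from s1: 1q + 6(1−q). From s2: (-3)q + 9(1−q).
Set equal: 4q = 3(1−q) → q = 3/7.
Probability on s2 is 1 − 3/7 = 4/7.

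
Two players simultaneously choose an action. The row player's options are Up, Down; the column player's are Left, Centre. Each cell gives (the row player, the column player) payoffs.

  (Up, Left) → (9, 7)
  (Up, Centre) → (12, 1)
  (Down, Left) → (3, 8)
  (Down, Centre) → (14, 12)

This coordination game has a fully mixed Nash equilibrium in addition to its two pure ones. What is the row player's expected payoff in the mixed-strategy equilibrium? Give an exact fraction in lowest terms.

The column player mixes with probability q on Left, chosen so the row player is indifferent: 9q + 12(1−q) = 3q + 14(1−q) gives q = 1/4.
The row player's expected payoff (from either row, since indifferent) is 9·1/4 + 12·3/4 = 45/4.

45/4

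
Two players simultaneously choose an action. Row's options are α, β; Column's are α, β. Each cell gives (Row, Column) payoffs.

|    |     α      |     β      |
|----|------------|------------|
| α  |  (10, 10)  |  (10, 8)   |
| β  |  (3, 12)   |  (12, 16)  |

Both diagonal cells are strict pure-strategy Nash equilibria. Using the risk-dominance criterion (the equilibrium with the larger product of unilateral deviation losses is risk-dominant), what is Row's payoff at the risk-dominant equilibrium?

10

At both α: Row loses 10 − 3 = 7 by deviating; Column loses 10 − 8 = 2. Product = 7·2 = 14.
At both β: Row loses 12 − 10 = 2 by deviating; Column loses 16 − 12 = 4. Product = 2·4 = 8.
14 > 8, so both α is risk-dominant. Row's payoff there is 10.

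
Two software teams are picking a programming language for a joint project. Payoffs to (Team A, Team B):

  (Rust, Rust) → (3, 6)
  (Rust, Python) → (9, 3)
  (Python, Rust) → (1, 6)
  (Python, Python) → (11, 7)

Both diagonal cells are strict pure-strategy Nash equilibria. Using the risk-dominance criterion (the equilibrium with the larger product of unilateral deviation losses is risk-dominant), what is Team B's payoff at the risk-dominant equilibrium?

6

At both Rust: Team A loses 3 − 1 = 2 by deviating; Team B loses 6 − 3 = 3. Product = 2·3 = 6.
At both Python: Team A loses 11 − 9 = 2 by deviating; Team B loses 7 − 6 = 1. Product = 2·1 = 2.
6 > 2, so both Rust is risk-dominant. Team B's payoff there is 6.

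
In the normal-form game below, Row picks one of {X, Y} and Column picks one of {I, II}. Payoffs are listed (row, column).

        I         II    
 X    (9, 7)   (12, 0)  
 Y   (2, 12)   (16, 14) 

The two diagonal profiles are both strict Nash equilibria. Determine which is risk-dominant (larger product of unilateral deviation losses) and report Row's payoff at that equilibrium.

9

At (X, I): Row loses 9 − 2 = 7 by deviating; Column loses 7 − 0 = 7. Product = 7·7 = 49.
At (Y, II): Row loses 16 − 12 = 4 by deviating; Column loses 14 − 12 = 2. Product = 4·2 = 8.
49 > 8, so (X, I) is risk-dominant. Row's payoff there is 9.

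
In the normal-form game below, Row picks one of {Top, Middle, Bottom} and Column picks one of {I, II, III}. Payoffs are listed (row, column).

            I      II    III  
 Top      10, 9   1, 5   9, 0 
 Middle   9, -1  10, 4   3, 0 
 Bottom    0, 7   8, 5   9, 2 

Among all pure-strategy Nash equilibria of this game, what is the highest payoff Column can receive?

(Top, I) is a pure NE (Row: 10 ≥ 9; Column: 9 ≥ 5). Column gets 9.
(Middle, II) is a pure NE (Row: 10 ≥ 8; Column: 4 ≥ 0). Column gets 4.
Every other cell has a profitable deviation for at least one player. Highest of {9, 4} is 9.

9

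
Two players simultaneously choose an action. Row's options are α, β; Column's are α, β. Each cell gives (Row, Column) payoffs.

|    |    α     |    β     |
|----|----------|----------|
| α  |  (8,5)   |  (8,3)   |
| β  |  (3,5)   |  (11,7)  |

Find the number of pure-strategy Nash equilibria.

Both α: Row gets 8 (best alternative 3); Column gets 5 (best alternative 3). Neither deviates — NE.
Both β: Row gets 11 (best alternative 8); Column gets 7 (best alternative 5). Neither deviates — NE.
(α, β) is not a NE: Row would switch to β (11 > 8).
No other cell survives both best-response checks, so there are 2 pure NE.

2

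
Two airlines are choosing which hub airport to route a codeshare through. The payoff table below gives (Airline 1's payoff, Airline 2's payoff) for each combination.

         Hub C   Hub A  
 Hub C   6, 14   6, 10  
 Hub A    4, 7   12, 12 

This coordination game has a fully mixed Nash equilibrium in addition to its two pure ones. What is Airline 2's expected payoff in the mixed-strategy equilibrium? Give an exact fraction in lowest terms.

Airline 1 mixes with probability p on Hub C, chosen so Airline 2 is indifferent: 14p + 7(1−p) = 10p + 12(1−p) gives p = 5/9.
Airline 2's expected payoff is 14·5/9 + 7·4/9 = 98/9.

98/9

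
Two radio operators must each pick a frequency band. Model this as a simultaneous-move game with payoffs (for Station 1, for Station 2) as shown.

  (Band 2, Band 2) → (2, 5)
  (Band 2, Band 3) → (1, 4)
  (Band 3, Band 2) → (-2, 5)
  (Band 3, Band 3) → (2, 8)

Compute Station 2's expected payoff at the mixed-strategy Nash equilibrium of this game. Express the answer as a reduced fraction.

5

Station 1 mixes with probability p on Band 2, chosen so Station 2 is indifferent: 5p + 5(1−p) = 4p + 8(1−p) gives p = 3/4.
Station 2's expected payoff is 5·3/4 + 5·1/4 = 5.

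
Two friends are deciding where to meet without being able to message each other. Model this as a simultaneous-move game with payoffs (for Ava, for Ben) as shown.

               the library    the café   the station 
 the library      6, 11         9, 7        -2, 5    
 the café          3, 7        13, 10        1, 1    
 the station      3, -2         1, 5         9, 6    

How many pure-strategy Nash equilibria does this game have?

3

Both the library: Ava gets 6 (best alternative 3); Ben gets 11 (best alternative 7). Neither deviates — NE.
Both the café: Ava gets 13 (best alternative 9); Ben gets 10 (best alternative 7). Neither deviates — NE.
Both the station: Ava gets 9 (best alternative 1); Ben gets 6 (best alternative 5). Neither deviates — NE.
(the station, the café) is not a NE: Ava would switch to the café (13 > 1).
No other cell survives both best-response checks, so there are 3 pure NE.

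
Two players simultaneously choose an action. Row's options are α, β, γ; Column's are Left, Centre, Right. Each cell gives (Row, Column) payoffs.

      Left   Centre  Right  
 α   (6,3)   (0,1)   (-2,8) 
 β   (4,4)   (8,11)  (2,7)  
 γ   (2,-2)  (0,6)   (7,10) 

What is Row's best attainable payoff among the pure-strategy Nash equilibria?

(β, Centre) is a pure NE (Row: 8 ≥ 0; Column: 11 ≥ 7). Row gets 8.
(γ, Right) is a pure NE (Row: 7 ≥ 2; Column: 10 ≥ 6). Row gets 7.
Every other cell has a profitable deviation for at least one player. Highest of {8, 7} is 8.

8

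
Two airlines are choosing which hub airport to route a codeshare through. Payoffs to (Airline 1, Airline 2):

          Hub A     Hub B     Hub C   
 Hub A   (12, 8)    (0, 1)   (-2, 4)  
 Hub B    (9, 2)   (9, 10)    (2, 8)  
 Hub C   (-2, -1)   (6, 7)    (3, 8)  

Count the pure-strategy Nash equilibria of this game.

Both Hub A: Airline 1 gets 12 (best alternative 9); Airline 2 gets 8 (best alternative 4). Neither deviates — NE.
Both Hub B: Airline 1 gets 9 (best alternative 6); Airline 2 gets 10 (best alternative 8). Neither deviates — NE.
Both Hub C: Airline 1 gets 3 (best alternative 2); Airline 2 gets 8 (best alternative 7). Neither deviates — NE.
(Hub B, Hub C) is not a NE: Airline 1 would switch to Hub C (3 > 2).
No other cell survives both best-response checks, so there are 3 pure NE.

3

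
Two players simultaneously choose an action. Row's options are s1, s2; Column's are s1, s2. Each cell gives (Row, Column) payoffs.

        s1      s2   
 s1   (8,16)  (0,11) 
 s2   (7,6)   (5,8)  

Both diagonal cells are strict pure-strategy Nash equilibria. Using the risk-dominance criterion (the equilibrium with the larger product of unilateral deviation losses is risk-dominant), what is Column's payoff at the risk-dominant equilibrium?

At both s1: Row loses 8 − 7 = 1 by deviating; Column loses 16 − 11 = 5. Product = 1·5 = 5.
At both s2: Row loses 5 − 0 = 5 by deviating; Column loses 8 − 6 = 2. Product = 5·2 = 10.
10 > 5, so both s2 is risk-dominant. Column's payoff there is 8.

8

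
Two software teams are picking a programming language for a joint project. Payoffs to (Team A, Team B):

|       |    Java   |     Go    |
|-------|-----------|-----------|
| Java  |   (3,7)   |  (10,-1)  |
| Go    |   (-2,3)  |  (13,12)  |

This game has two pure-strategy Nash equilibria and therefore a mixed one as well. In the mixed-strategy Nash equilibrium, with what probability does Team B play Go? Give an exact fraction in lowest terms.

Team B's mix q on Java must make Team A indifferent between Java and Go.
Team A's payoff from Java: 3q + 10(1−q). From Go: (-2)q + 13(1−q).
Set equal: 5q = 3(1−q) → q = 3/8.
Probability on Go is 1 − 3/8 = 5/8.

5/8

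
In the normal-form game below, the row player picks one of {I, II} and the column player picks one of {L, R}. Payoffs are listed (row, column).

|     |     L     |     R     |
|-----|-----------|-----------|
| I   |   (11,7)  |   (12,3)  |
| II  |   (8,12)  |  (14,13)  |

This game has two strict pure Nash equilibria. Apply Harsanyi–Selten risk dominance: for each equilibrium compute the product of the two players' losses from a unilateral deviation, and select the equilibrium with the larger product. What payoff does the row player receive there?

11

At (I, L): the row player loses 11 − 8 = 3 by deviating; the column player loses 7 − 3 = 4. Product = 3·4 = 12.
At (II, R): the row player loses 14 − 12 = 2 by deviating; the column player loses 13 − 12 = 1. Product = 2·1 = 2.
12 > 2, so (I, L) is risk-dominant. The row player's payoff there is 11.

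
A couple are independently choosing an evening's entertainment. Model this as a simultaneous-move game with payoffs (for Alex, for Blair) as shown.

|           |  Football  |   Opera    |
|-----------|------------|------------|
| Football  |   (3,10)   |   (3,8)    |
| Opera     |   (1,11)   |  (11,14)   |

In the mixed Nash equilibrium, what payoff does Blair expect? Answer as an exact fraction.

Alex mixes with probability p on Football, chosen so Blair is indifferent: 10p + 11(1−p) = 8p + 14(1−p) gives p = 3/5.
Blair's expected payoff is 10·3/5 + 11·2/5 = 52/5.

52/5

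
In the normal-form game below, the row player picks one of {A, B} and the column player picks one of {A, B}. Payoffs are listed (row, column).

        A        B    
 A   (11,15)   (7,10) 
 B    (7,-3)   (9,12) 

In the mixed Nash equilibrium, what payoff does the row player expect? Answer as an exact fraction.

25/3

The column player mixes with probability q on A, chosen so the row player is indifferent: 11q + 7(1−q) = 7q + 9(1−q) gives q = 1/3.
The row player's expected payoff (from either row, since indifferent) is 11·1/3 + 7·2/3 = 25/3.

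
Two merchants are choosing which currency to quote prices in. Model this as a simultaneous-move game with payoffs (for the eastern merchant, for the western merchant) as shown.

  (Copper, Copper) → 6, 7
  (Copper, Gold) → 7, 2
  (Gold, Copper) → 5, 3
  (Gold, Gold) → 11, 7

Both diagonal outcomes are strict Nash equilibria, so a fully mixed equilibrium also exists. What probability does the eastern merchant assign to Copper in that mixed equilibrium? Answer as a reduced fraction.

The eastern merchant's mix p on Copper must make the western merchant indifferent between Copper and Gold.
The western merchant's payoff from Copper: 7p + 3(1−p). From Gold: 2p + 7(1−p).
Set equal: 5p = 4(1−p) → p = 4/9.

4/9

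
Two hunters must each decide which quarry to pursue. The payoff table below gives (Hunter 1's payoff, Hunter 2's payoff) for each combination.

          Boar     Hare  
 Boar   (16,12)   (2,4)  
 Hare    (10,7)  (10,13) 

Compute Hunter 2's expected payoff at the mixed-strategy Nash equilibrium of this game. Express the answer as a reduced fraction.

Hunter 1 mixes with probability p on Boar, chosen so Hunter 2 is indifferent: 12p + 7(1−p) = 4p + 13(1−p) gives p = 3/7.
Hunter 2's expected payoff is 12·3/7 + 7·4/7 = 64/7.

64/7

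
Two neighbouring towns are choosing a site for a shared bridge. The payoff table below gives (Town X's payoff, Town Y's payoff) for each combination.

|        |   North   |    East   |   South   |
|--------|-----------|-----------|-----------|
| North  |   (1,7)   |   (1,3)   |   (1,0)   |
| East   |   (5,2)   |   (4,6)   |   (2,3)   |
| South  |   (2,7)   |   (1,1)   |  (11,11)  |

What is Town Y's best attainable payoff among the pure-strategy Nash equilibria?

11

Both East is a pure NE (Town X: 4 ≥ 1; Town Y: 6 ≥ 3). Town Y gets 6.
Both South is a pure NE (Town X: 11 ≥ 2; Town Y: 11 ≥ 7). Town Y gets 11.
Every other cell has a profitable deviation for at least one player. Highest of {6, 11} is 11.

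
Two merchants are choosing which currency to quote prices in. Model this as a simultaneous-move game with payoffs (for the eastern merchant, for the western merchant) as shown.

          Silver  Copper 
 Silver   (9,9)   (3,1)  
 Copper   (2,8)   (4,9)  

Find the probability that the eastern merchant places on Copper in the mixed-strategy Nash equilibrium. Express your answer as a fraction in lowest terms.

8/9

The eastern merchant's mix p on Silver must make the western merchant indifferent between Silver and Copper.
The western merchant's payoff from Silver: 9p + 8(1−p). From Copper: 1p + 9(1−p).
Set equal: 8p = 1(1−p) → p = 1/9.
Probability on Copper is 1 − 1/9 = 8/9.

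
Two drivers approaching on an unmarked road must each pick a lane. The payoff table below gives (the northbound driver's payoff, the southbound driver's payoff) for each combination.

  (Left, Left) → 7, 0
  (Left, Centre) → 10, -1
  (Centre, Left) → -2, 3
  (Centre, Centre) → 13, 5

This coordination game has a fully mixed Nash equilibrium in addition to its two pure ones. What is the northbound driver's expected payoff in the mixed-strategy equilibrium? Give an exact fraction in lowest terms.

The southbound driver mixes with probability q on Left, chosen so the northbound driver is indifferent: 7q + 10(1−q) = (-2)q + 13(1−q) gives q = 1/4.
The northbound driver's expected payoff (from either row, since indifferent) is 7·1/4 + 10·3/4 = 37/4.

37/4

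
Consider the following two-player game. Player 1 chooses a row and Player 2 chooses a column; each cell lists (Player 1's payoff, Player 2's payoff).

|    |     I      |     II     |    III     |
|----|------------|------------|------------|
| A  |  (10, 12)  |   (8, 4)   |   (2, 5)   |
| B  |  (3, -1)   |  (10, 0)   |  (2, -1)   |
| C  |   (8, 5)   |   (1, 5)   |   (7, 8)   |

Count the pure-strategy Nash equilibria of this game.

(A, I): Player 1 gets 10 (best alternative 8); Player 2 gets 12 (best alternative 5). Neither deviates — NE.
(B, II): Player 1 gets 10 (best alternative 8); Player 2 gets 0 (best alternative -1). Neither deviates — NE.
(C, III): Player 1 gets 7 (best alternative 2); Player 2 gets 8 (best alternative 5). Neither deviates — NE.
(B, I) is not a NE: Player 1 would switch to A (10 > 3).
No other cell survives both best-response checks, so there are 3 pure NE.

3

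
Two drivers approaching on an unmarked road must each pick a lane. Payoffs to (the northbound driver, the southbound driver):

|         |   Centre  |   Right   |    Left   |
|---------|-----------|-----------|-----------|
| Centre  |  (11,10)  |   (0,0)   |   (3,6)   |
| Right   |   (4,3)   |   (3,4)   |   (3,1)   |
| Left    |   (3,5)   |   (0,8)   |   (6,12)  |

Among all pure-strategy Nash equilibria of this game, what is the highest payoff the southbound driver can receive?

Both Centre is a pure NE (the northbound driver: 11 ≥ 4; the southbound driver: 10 ≥ 6). The southbound driver gets 10.
Both Right is a pure NE (the northbound driver: 3 ≥ 0; the southbound driver: 4 ≥ 3). The southbound driver gets 4.
Both Left is a pure NE (the northbound driver: 6 ≥ 3; the southbound driver: 12 ≥ 8). The southbound driver gets 12.
Every other cell has a profitable deviation for at least one player. Highest of {10, 4, 12} is 12.

12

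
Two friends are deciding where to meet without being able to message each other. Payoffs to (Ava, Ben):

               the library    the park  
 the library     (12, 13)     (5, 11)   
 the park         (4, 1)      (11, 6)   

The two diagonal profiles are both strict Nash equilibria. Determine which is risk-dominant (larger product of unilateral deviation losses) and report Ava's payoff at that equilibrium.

At both the library: Ava loses 12 − 4 = 8 by deviating; Ben loses 13 − 11 = 2. Product = 8·2 = 16.
At both the park: Ava loses 11 − 5 = 6 by deviating; Ben loses 6 − 1 = 5. Product = 6·5 = 30.
30 > 16, so both the park is risk-dominant. Ava's payoff there is 11.

11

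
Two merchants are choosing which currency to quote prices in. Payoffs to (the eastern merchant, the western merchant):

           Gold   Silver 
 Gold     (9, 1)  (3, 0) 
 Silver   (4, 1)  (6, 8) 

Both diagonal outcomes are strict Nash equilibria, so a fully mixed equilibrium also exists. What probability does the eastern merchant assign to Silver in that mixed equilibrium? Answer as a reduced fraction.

1/8

The eastern merchant's mix p on Gold must make the western merchant indifferent between Gold and Silver.
The western merchant's payoff from Gold: 1p + 1(1−p). From Silver: 0p + 8(1−p).
Set equal: 1p = 7(1−p) → p = 7/8.
Probability on Silver is 1 − 7/8 = 1/8.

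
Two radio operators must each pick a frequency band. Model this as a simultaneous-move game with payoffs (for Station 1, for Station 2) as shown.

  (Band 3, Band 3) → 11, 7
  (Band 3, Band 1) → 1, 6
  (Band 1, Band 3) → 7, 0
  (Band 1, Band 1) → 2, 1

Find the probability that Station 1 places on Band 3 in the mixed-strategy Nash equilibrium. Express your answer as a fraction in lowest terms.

1/2

Station 1's mix p on Band 3 must make Station 2 indifferent between Band 3 and Band 1.
Station 2's payoff from Band 3: 7p + 0(1−p). From Band 1: 6p + 1(1−p).
Set equal: 1p = 1(1−p) → p = 1/2.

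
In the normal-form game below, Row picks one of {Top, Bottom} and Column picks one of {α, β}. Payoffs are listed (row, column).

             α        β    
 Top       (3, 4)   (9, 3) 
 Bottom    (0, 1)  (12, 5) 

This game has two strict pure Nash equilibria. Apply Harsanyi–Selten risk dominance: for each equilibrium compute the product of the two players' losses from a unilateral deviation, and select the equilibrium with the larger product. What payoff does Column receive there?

At (Top, α): Row loses 3 − 0 = 3 by deviating; Column loses 4 − 3 = 1. Product = 3·1 = 3.
At (Bottom, β): Row loses 12 − 9 = 3 by deviating; Column loses 5 − 1 = 4. Product = 3·4 = 12.
12 > 3, so (Bottom, β) is risk-dominant. Column's payoff there is 5.

5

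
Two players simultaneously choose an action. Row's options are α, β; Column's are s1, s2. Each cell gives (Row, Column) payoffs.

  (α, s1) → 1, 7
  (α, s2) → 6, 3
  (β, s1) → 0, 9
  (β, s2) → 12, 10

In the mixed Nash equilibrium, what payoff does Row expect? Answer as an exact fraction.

Column mixes with probability q on s1, chosen so Row is indifferent: 1q + 6(1−q) = 0q + 12(1−q) gives q = 6/7.
Row's expected payoff (from either row, since indifferent) is 1·6/7 + 6·1/7 = 12/7.

12/7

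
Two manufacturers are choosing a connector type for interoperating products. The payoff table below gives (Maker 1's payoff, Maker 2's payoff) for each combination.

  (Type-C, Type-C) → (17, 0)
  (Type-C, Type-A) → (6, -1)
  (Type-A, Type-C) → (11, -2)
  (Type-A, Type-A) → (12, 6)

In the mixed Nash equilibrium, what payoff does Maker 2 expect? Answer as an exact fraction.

Maker 1 mixes with probability p on Type-C, chosen so Maker 2 is indifferent: 0p + (-2)(1−p) = (-1)p + 6(1−p) gives p = 8/9.
Maker 2's expected payoff is 0·8/9 + (-2)·1/9 = -2/9.

-2/9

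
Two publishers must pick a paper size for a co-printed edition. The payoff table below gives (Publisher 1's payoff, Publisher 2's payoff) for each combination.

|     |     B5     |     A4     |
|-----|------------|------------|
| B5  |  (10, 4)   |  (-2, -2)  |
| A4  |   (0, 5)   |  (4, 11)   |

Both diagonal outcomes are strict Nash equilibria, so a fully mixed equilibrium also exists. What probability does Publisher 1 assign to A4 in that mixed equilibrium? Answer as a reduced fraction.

1/2

Publisher 1's mix p on B5 must make Publisher 2 indifferent between B5 and A4.
Publisher 2's payoff from B5: 4p + 5(1−p). From A4: (-2)p + 11(1−p).
Set equal: 6p = 6(1−p) → p = 6/12 = 1/2.
Probability on A4 is 1 − 1/2 = 1/2.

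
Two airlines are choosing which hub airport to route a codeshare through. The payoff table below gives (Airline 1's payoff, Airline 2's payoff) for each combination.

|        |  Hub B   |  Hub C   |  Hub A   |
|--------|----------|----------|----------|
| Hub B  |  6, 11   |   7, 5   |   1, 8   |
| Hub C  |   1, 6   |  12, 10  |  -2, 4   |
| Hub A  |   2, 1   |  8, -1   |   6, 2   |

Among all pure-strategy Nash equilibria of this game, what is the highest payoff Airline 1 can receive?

Both Hub B is a pure NE (Airline 1: 6 ≥ 2; Airline 2: 11 ≥ 8). Airline 1 gets 6.
Both Hub C is a pure NE (Airline 1: 12 ≥ 8; Airline 2: 10 ≥ 6). Airline 1 gets 12.
Both Hub A is a pure NE (Airline 1: 6 ≥ 1; Airline 2: 2 ≥ 1). Airline 1 gets 6.
Every other cell has a profitable deviation for at least one player. Highest of {6, 12, 6} is 12.

12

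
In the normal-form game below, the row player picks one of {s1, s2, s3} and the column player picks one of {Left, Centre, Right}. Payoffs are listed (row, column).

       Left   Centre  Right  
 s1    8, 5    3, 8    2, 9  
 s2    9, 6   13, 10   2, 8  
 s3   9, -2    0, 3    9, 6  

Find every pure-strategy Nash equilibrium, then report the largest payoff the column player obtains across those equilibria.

(s2, Centre) is a pure NE (the row player: 13 ≥ 3; the column player: 10 ≥ 8). The column player gets 10.
(s3, Right) is a pure NE (the row player: 9 ≥ 2; the column player: 6 ≥ 3). The column player gets 6.
Every other cell has a profitable deviation for at least one player. Highest of {10, 6} is 10.

10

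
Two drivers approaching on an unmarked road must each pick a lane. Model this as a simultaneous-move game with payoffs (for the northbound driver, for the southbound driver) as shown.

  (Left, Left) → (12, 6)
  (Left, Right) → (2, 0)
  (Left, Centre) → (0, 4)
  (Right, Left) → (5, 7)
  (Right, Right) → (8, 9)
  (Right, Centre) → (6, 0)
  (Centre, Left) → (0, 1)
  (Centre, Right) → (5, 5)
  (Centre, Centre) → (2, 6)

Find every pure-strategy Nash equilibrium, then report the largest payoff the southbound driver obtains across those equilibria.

Both Left is a pure NE (the northbound driver: 12 ≥ 5; the southbound driver: 6 ≥ 4). The southbound driver gets 6.
Both Right is a pure NE (the northbound driver: 8 ≥ 5; the southbound driver: 9 ≥ 7). The southbound driver gets 9.
Every other cell has a profitable deviation for at least one player. Highest of {6, 9} is 9.

9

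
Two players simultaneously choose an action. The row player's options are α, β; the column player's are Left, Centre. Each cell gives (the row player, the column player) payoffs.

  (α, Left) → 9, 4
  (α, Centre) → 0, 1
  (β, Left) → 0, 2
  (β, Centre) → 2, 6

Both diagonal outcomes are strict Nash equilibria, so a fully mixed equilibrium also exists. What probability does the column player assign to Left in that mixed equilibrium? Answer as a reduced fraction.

The column player's mix q on Left must make the row player indifferent between α and β.
The row player's payoff from α: 9q + 0(1−q). From β: 0q + 2(1−q).
Set equal: 9q = 2(1−q) → q = 2/11.

2/11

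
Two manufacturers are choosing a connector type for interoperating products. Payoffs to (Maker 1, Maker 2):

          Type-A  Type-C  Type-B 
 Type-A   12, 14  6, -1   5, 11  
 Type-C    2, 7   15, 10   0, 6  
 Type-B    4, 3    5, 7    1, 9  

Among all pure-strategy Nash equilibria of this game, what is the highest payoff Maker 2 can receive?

Both Type-A is a pure NE (Maker 1: 12 ≥ 4; Maker 2: 14 ≥ 11). Maker 2 gets 14.
Both Type-C is a pure NE (Maker 1: 15 ≥ 6; Maker 2: 10 ≥ 7). Maker 2 gets 10.
Every other cell has a profitable deviation for at least one player. Highest of {14, 10} is 14.

14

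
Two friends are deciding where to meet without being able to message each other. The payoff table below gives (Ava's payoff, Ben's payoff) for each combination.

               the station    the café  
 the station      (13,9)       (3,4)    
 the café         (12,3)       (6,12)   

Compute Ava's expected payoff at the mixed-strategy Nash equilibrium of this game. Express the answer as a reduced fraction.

21/2

Ben mixes with probability q on the station, chosen so Ava is indifferent: 13q + 3(1−q) = 12q + 6(1−q) gives q = 3/4.
Ava's expected payoff (from either row, since indifferent) is 13·3/4 + 3·1/4 = 21/2.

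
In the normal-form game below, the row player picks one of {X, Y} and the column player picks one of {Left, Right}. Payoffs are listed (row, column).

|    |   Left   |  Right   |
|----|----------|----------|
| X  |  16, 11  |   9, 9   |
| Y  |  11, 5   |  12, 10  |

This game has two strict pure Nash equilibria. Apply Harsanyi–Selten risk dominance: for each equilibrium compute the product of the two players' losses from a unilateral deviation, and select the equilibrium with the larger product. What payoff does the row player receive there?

12

At (X, Left): the row player loses 16 − 11 = 5 by deviating; the column player loses 11 − 9 = 2. Product = 5·2 = 10.
At (Y, Right): the row player loses 12 − 9 = 3 by deviating; the column player loses 10 − 5 = 5. Product = 3·5 = 15.
15 > 10, so (Y, Right) is risk-dominant. The row player's payoff there is 12.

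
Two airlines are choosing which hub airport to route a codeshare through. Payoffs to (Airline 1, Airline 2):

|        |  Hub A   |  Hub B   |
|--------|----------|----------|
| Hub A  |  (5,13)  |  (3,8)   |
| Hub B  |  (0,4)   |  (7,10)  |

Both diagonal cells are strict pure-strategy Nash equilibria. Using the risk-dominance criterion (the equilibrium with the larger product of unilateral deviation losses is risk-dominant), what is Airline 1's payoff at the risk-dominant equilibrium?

5

At both Hub A: Airline 1 loses 5 − 0 = 5 by deviating; Airline 2 loses 13 − 8 = 5. Product = 5·5 = 25.
At both Hub B: Airline 1 loses 7 − 3 = 4 by deviating; Airline 2 loses 10 − 4 = 6. Product = 4·6 = 24.
25 > 24, so both Hub A is risk-dominant. Airline 1's payoff there is 5.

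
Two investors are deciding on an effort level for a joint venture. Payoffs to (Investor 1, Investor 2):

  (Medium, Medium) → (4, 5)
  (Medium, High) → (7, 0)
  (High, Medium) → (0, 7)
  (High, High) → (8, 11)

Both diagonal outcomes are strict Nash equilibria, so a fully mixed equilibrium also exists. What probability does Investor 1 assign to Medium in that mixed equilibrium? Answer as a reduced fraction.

Investor 1's mix p on Medium must make Investor 2 indifferent between Medium and High.
Investor 2's payoff from Medium: 5p + 7(1−p). From High: 0p + 11(1−p).
Set equal: 5p = 4(1−p) → p = 4/9.

4/9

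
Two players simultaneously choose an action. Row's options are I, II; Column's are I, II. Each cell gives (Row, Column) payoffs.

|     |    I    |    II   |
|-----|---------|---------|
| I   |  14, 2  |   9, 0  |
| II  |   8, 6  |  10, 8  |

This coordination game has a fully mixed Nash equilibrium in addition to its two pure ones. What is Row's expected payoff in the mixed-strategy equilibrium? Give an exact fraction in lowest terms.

Column mixes with probability q on I, chosen so Row is indifferent: 14q + 9(1−q) = 8q + 10(1−q) gives q = 1/7.
Row's expected payoff (from either row, since indifferent) is 14·1/7 + 9·6/7 = 68/7.

68/7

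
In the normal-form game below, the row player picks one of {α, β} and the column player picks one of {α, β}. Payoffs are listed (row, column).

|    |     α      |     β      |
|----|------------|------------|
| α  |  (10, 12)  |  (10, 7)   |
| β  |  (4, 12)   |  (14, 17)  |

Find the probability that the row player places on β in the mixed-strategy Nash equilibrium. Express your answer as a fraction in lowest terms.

1/2

The row player's mix p on α must make the column player indifferent between α and β.
The column player's payoff from α: 12p + 12(1−p). From β: 7p + 17(1−p).
Set equal: 5p = 5(1−p) → p = 5/10 = 1/2.
Probability on β is 1 − 1/2 = 1/2.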